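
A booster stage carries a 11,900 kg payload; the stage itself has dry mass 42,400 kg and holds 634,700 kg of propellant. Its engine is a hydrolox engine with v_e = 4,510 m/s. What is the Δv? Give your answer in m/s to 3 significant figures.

Δv ≈ 11500 m/s

m₀ = payload + dry + propellant = 11,900 + 42,400 + 634,700 = 689,000 kg.
m_f = payload + dry = 11,900 + 42,400 = 54,300 kg.
From the ideal rocket equation, Δv = v_e · ln(m₀/m_f) = 4510.0 × ln(12.69) = 4510.0 × 2.5407 ≈ 11458.6 m/s.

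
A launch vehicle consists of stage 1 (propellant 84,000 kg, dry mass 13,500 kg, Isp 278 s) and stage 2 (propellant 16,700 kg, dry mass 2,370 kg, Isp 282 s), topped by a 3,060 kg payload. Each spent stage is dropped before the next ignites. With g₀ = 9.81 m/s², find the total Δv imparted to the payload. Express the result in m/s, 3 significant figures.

Δv ≈ 7190 m/s

Ignition mass of stage 1 = 84,000+13,500 + 16,700+2,370 + 3,060 = 119,630 kg.
Stage 1: m₀ = 119,630 kg, m_f = 119,630 − 84,000 = 35,630 kg; Δv = 278×9.81×ln(3.358) = 2727.2×1.2112 ≈ 3303 m/s.
Stage 2: m₀ = 22,130 kg, m_f = 22,130 − 16,700 = 5,430 kg; Δv = 282×9.81×ln(4.076) = 2766.4×1.4050 ≈ 3887 m/s.
Total Δv = 3303 + 3887 = 7190 m/s.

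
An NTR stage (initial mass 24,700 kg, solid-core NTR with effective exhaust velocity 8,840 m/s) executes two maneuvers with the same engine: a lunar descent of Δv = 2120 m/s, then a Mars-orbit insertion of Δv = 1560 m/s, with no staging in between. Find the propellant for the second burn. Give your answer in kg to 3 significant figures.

propellant for the second burn ≈ 3140 kg

After the first burn: m = 24700 × exp(−2120/8840.0) = 24700 × 0.78677 = 19,433.2 kg.
After the second burn: m = 19,433.2 × exp(−1560/8840.0) = 19,433.2 × 0.83822 = 16,289.3 kg.
Second-burn propellant = 19,433.2 − 16,289.3 = 3,143.9 kg.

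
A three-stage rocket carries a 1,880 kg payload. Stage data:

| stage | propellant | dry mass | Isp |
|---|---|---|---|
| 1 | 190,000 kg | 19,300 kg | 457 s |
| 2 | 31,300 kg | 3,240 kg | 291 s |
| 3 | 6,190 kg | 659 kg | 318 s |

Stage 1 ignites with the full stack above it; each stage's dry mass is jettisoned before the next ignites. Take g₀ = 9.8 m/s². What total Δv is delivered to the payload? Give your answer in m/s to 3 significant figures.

Δv ≈ 13800 m/s

Ignition mass of stage 1 = 190,000+19,300 + 31,300+3,240 + 6,190+659 + 1,880 = 252,569 kg.
Stage 1: m₀ = 252,569 kg, m_f = 252,569 − 190,000 = 62,569 kg; Δv = 457×9.8×ln(4.037) = 4478.6×1.3954 ≈ 6250 m/s.
Stage 2: m₀ = 43,269 kg, m_f = 43,269 − 31,300 = 11,969 kg; Δv = 291×9.8×ln(3.615) = 2851.8×1.2851 ≈ 3665 m/s.
Stage 3: m₀ = 8,729 kg, m_f = 8,729 − 6,190 = 2,539 kg; Δv = 318×9.8×ln(3.438) = 3116.4×1.2349 ≈ 3848 m/s.
Total Δv = 6250 + 3665 + 3848 = 13763 m/s.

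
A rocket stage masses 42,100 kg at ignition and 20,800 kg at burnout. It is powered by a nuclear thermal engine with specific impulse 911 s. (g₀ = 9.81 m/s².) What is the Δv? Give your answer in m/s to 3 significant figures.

Δv ≈ 6300 m/s

v_e = Isp · g₀ = 911 × 9.81 = 8936.9 m/s.
Rocket equation: Δv = v_e · ln(m₀/m_f) = 8936.9 × ln(2.024) = 8936.9 × 0.7051 ≈ 6301.4 m/s.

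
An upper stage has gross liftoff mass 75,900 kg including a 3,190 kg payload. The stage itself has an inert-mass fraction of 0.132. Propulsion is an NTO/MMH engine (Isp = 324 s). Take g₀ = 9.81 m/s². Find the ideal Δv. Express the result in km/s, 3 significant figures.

Stage wet mass = m₀ − payload = 75,900 − 3,190 = 72,710 kg.
Stage dry mass = ε × stage wet mass = 0.132 × 72,710 = 9,597.72 kg.
Burnout mass m_f = stage dry + payload = 9,597.72 + 3,190 = 12,787.72 kg.
v_e = Isp · g₀ = 324 × 9.81 = 3178.4 m/s.
By the Tsiolkovsky rocket equation, Δv = v_e · ln(75,900/12,787.72) = 3178.4 × ln(5.935) = 3178.4 × 1.7809 ≈ 5661 m/s.

Δv ≈ 5.66 km/s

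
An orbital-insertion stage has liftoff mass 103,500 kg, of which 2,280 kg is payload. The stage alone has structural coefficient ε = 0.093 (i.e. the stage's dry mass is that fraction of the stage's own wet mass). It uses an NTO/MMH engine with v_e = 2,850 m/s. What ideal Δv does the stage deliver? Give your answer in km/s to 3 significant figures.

Stage wet mass = m₀ − payload = 103,500 − 2,280 = 101,220 kg.
Stage dry mass = ε × stage wet mass = 0.093 × 101,220 = 9,413.46 kg.
Burnout mass m_f = stage dry + payload = 9,413.46 + 2,280 = 11,693.46 kg.
By the Tsiolkovsky rocket equation, Δv = v_e · ln(103,500/11,693.46) = 2850.0 × ln(8.851) = 2850.0 × 2.1805 ≈ 6215 m/s.

Δv ≈ 6.21 km/s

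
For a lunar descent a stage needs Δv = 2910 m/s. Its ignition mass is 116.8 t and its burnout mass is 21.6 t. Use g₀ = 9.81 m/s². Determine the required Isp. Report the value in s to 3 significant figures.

Isp ≈ 176 s

ln(m₀/m_f) = ln(116800/21600) = ln(5.407) = 1.6878.
By the Tsiolkovsky rocket equation, v_e = Δv / ln(m₀/m_f) = 2910 / 1.6878 = 1724.2 m/s.
Isp = v_e / g₀ = 1724.2 / 9.81 = 175.8 s.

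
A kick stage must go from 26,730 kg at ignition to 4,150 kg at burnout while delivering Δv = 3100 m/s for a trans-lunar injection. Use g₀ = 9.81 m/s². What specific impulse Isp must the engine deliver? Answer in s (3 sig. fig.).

Isp ≈ 170 s

ln(m₀/m_f) = ln(26730/4150) = ln(6.441) = 1.8627.
Rocket equation: v_e = Δv / ln(m₀/m_f) = 3100 / 1.8627 = 1664.3 m/s.
Isp = v_e / g₀ = 1664.3 / 9.81 = 169.7 s.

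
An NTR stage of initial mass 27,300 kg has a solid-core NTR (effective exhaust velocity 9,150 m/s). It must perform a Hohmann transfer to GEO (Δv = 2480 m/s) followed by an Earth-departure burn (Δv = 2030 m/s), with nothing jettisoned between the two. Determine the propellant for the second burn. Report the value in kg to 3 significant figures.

propellant for the second burn ≈ 4140 kg

After the first burn: m = 27300 × exp(−2480/9150.0) = 27300 × 0.76259 = 20,818.7 kg.
After the second burn: m = 20,818.7 × exp(−2030/9150.0) = 20,818.7 × 0.80103 = 16,676.4 kg.
Second-burn propellant = 20,818.7 − 16,676.4 = 4,142.3 kg.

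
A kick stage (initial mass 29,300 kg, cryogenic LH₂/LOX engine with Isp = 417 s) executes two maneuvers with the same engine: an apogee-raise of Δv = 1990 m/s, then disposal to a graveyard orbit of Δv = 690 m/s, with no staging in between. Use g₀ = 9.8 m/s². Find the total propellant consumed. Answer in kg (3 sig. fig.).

v_e = Isp · g₀ = 417 × 9.8 = 4086.6 m/s.
After the first burn: m = 29300 × exp(−1990/4086.6) = 29300 × 0.61449 = 18,004.6 kg.
After the second burn: m = 18,004.6 × exp(−690/4086.6) = 18,004.6 × 0.84464 = 15,207.4 kg.
Total propellant = m₀ − m_final = 29300 − 15,207.4 = 14,092.6 kg.

total propellant consumed ≈ 14100 kg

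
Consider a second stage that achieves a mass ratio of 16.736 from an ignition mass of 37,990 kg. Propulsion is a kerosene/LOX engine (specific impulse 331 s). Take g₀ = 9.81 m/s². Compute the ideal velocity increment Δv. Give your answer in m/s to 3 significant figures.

v_e = Isp · g₀ = 331 × 9.81 = 3247.1 m/s.
Δv = v_e · ln(16.736) = 3247.1 × 2.8176 ≈ 9148.9 m/s.

Δv ≈ 9150 m/s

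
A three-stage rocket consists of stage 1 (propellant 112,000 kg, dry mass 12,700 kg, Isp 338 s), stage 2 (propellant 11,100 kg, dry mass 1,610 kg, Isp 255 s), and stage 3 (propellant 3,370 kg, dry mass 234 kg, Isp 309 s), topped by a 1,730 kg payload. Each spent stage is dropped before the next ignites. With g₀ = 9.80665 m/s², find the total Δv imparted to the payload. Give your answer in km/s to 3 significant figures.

Δv ≈ 10.5 km/s

Ignition mass of stage 1 = 112,000+12,700 + 11,100+1,610 + 3,370+234 + 1,730 = 142,744 kg.
Stage 1: m₀ = 142,744 kg, m_f = 142,744 − 112,000 = 30,744 kg; Δv = 338×9.80665×ln(4.643) = 3314.6×1.5354 ≈ 5089 m/s.
Stage 2: m₀ = 18,044 kg, m_f = 18,044 − 11,100 = 6,944 kg; Δv = 255×9.80665×ln(2.599) = 2500.7×0.9549 ≈ 2388 m/s.
Stage 3: m₀ = 5,334 kg, m_f = 5,334 − 3,370 = 1,964 kg; Δv = 309×9.80665×ln(2.716) = 3030.3×0.9991 ≈ 3028 m/s.
Total Δv = 5089 + 2388 + 3028 = 10505 m/s.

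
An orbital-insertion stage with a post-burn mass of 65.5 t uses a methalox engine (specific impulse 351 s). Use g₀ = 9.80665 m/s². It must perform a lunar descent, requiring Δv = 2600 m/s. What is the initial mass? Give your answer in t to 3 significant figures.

initial mass ≈ 139 t

v_e = Isp · g₀ = 351 × 9.80665 = 3442.1 m/s.
m₀/m_f = exp(Δv / v_e) = exp(2600 / 3442.1) = exp(0.7553) = 2.1283.
m₀ = m_f × 2.1283 = 65.5 × 2.1283 = 139.404 t.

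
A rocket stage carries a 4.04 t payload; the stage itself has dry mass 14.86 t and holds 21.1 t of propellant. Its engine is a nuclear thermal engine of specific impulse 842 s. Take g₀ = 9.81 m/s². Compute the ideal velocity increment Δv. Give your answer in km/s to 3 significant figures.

Δv ≈ 6.19 km/s

v_e = Isp · g₀ = 842 × 9.81 = 8260.0 m/s.
m₀ = payload + dry + propellant = 4.04 + 14.86 + 21.1 = 40 t.
m_f = payload + dry = 4.04 + 14.86 = 18.9 t.
By the Tsiolkovsky rocket equation, Δv = v_e · ln(m₀/m_f) = 8260.0 × ln(2.116) = 8260.0 × 0.7497 ≈ 6192.7 m/s.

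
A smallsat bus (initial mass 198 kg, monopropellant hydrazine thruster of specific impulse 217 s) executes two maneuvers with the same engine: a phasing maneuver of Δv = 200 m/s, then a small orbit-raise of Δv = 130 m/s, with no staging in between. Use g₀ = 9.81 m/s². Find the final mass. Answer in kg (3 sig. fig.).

v_e = Isp · g₀ = 217 × 9.81 = 2128.8 m/s.
After the first burn: m = 198 × exp(−200/2128.8) = 198 × 0.91033 = 180.245 kg.
After the second burn: m = 180.245 × exp(−130/2128.8) = 180.245 × 0.94076 = 169.567 kg.

final mass ≈ 170 kg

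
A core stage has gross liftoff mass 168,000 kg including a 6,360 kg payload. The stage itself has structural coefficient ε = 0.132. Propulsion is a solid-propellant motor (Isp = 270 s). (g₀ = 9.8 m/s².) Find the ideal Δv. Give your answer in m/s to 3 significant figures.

Δv ≈ 4770 m/s

Stage wet mass = m₀ − payload = 168,000 − 6,360 = 161,640 kg.
Stage dry mass = ε × stage wet mass = 0.132 × 161,640 = 21,336.5 kg.
Burnout mass m_f = stage dry + payload = 21,336.5 + 6,360 = 27,696.5 kg.
v_e = Isp · g₀ = 270 × 9.8 = 2646.0 m/s.
Δv = v_e · ln(168,000/27,696.5) = 2646.0 × ln(6.066) = 2646.0 × 1.8027 ≈ 4770 m/s.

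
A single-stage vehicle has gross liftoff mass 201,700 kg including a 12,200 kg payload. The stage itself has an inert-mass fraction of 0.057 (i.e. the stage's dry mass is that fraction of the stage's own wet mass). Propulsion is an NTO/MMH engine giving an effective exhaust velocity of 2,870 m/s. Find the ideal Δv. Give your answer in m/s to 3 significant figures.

Δv ≈ 6230 m/s

Stage wet mass = m₀ − payload = 201,700 − 12,200 = 189,500 kg.
Stage dry mass = ε × stage wet mass = 0.057 × 189,500 = 10,801.5 kg.
Burnout mass m_f = stage dry + payload = 10,801.5 + 12,200 = 23,001.5 kg.
By the Tsiolkovsky rocket equation, Δv = v_e · ln(201,700/23,001.5) = 2870.0 × ln(8.769) = 2870.0 × 2.1712 ≈ 6231 m/s.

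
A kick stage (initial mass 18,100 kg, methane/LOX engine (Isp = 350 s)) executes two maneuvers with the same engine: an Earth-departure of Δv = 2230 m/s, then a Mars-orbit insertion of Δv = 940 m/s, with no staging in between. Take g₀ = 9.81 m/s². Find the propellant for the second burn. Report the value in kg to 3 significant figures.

propellant for the second burn ≈ 2260 kg

v_e = Isp · g₀ = 350 × 9.81 = 3433.5 m/s.
After the first burn: m = 18100 × exp(−2230/3433.5) = 18100 × 0.52232 = 9,453.99 kg.
After the second burn: m = 9,453.99 × exp(−940/3433.5) = 9,453.99 × 0.76050 = 7,189.76 kg.
Second-burn propellant = 9,453.99 − 7,189.76 = 2,264.23 kg.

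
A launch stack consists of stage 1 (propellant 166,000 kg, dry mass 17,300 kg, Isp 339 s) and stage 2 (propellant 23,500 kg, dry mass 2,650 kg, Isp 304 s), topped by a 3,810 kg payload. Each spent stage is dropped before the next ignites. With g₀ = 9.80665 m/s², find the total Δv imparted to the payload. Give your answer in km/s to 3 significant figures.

Ignition mass of stage 1 = 166,000+17,300 + 23,500+2,650 + 3,810 = 213,260 kg.
Stage 1: m₀ = 213,260 kg, m_f = 213,260 − 166,000 = 47,260 kg; Δv = 339×9.80665×ln(4.512) = 3324.5×1.5068 ≈ 5009 m/s.
Stage 2: m₀ = 29,960 kg, m_f = 29,960 − 23,500 = 6,460 kg; Δv = 304×9.80665×ln(4.638) = 2981.2×1.5342 ≈ 4574 m/s.
Total Δv = 5009 + 4574 = 9583 m/s.

Δv ≈ 9.58 km/s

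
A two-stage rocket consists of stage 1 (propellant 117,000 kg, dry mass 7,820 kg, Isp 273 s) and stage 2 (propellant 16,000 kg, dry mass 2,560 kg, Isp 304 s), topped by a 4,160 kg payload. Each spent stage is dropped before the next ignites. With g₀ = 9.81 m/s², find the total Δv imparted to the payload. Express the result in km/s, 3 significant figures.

Δv ≈ 7.85 km/s

Ignition mass of stage 1 = 117,000+7,820 + 16,000+2,560 + 4,160 = 147,540 kg.
Stage 1: m₀ = 147,540 kg, m_f = 147,540 − 117,000 = 30,540 kg; Δv = 273×9.81×ln(4.831) = 2678.1×1.5751 ≈ 4218 m/s.
Stage 2: m₀ = 22,720 kg, m_f = 22,720 − 16,000 = 6,720 kg; Δv = 304×9.81×ln(3.381) = 2982.2×1.2182 ≈ 3633 m/s.
Total Δv = 4218 + 3633 = 7851 m/s.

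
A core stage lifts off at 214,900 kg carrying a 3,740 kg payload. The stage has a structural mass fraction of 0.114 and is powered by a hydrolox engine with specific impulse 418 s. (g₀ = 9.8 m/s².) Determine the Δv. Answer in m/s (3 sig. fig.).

Δv ≈ 8380 m/s

Stage wet mass = m₀ − payload = 214,900 − 3,740 = 211,160 kg.
Stage dry mass = ε × stage wet mass = 0.114 × 211,160 = 24,072.2 kg.
Burnout mass m_f = stage dry + payload = 24,072.2 + 3,740 = 27,812.2 kg.
v_e = Isp · g₀ = 418 × 9.8 = 4096.4 m/s.
Using Δv = v_e ln(m₀/m_f): Δv = v_e · ln(214,900/27,812.2) = 4096.4 × ln(7.727) = 4096.4 × 2.0447 ≈ 8376 m/s.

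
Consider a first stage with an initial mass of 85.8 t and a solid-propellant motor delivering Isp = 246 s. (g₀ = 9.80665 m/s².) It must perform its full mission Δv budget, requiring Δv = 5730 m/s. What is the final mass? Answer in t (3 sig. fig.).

v_e = Isp · g₀ = 246 × 9.80665 = 2412.4 m/s.
m₀/m_f = exp(Δv / v_e) = exp(5730 / 2412.4) = exp(2.3752) = 10.7531.
m_f = m₀ / 10.7531 = 85.8 / 10.7531 = 7.97909 t.

final mass ≈ 7.98 t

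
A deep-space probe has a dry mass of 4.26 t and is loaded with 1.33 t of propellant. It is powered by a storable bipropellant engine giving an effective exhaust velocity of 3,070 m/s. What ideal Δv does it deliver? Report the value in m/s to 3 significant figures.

Δv ≈ 834 m/s

m₀ = m_dry + m_prop = 4.26 + 1.33 = 5.59 t.
Δv = v_e · ln(m₀/m_f) = 3070.0 × ln(1.312) = 3070.0 × 0.2717 ≈ 834.2 m/s.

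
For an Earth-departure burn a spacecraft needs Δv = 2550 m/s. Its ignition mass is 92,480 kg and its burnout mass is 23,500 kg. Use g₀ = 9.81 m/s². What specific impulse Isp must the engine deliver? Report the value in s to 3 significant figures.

ln(m₀/m_f) = ln(92480/23500) = ln(3.935) = 1.3700.
v_e = Δv / ln(m₀/m_f) = 2550 / 1.3700 = 1861.3 m/s.
Isp = v_e / g₀ = 1861.3 / 9.81 = 189.7 s.

Isp ≈ 190 s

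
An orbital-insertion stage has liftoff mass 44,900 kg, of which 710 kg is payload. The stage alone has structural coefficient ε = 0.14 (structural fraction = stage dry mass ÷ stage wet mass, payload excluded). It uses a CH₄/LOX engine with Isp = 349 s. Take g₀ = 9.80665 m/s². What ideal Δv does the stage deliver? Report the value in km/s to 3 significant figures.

Δv ≈ 6.41 km/s

Stage wet mass = m₀ − payload = 44,900 − 710 = 44,190 kg.
Stage dry mass = ε × stage wet mass = 0.14 × 44,190 = 6,186.6 kg.
Burnout mass m_f = stage dry + payload = 6,186.6 + 710 = 6,896.6 kg.
v_e = Isp · g₀ = 349 × 9.80665 = 3422.5 m/s.
From the ideal rocket equation, Δv = v_e · ln(44,900/6,896.6) = 3422.5 × ln(6.51) = 3422.5 × 1.8734 ≈ 6412 m/s.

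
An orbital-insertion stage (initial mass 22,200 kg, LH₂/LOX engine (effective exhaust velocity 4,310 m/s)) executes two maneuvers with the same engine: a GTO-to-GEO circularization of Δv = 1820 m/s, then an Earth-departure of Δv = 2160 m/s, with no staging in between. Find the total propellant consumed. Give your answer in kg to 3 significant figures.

total propellant consumed ≈ 13400 kg

After the first burn: m = 22200 × exp(−1820/4310.0) = 22200 × 0.65555 = 14,553.2 kg.
After the second burn: m = 14,553.2 × exp(−2160/4310.0) = 14,553.2 × 0.60583 = 8,816.77 kg.
Total propellant = m₀ − m_final = 22200 − 8,816.77 = 13,383.23 kg.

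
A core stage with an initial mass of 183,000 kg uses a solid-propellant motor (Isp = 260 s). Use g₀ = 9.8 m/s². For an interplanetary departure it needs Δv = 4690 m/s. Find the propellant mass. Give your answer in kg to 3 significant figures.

propellant mass ≈ 154000 kg

v_e = Isp · g₀ = 260 × 9.8 = 2548.0 m/s.
m₀/m_f = exp(Δv / v_e) = exp(4690 / 2548.0) = exp(1.8407) = 6.3007.
m_f = 183,000 / 6.3007 = 29,044.4 kg, so propellant = m₀ − m_f = 183,000 − 29,044.4 = 153,955.6 kg.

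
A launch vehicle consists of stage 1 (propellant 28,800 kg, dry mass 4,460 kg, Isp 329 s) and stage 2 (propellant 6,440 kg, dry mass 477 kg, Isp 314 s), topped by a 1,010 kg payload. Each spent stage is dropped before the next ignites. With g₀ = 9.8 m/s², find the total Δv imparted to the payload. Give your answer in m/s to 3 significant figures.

Δv ≈ 9020 m/s

Ignition mass of stage 1 = 28,800+4,460 + 6,440+477 + 1,010 = 41,187 kg.
Stage 1: m₀ = 41,187 kg, m_f = 41,187 − 28,800 = 12,387 kg; Δv = 329×9.8×ln(3.325) = 3224.2×1.2015 ≈ 3874 m/s.
Stage 2: m₀ = 7,927 kg, m_f = 7,927 − 6,440 = 1,487 kg; Δv = 314×9.8×ln(5.331) = 3077.2×1.6735 ≈ 5150 m/s.
Total Δv = 3874 + 5150 = 9024 m/s.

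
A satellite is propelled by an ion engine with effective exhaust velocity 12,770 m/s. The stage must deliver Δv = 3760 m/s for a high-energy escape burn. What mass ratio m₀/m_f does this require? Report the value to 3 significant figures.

mass ratio ≈ 1.34

m₀/m_f = exp(Δv / v_e) = exp(3760 / 12770.0) = exp(0.2944) = 1.3424.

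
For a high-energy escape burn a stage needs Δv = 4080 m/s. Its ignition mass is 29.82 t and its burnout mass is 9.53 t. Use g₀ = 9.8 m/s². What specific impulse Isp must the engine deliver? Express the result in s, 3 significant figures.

ln(m₀/m_f) = ln(29820/9530) = ln(3.129) = 1.1407.
v_e = Δv / ln(m₀/m_f) = 4080 / 1.1407 = 3576.6 m/s.
Isp = v_e / g₀ = 3576.6 / 9.8 = 365.0 s.

Isp ≈ 365 s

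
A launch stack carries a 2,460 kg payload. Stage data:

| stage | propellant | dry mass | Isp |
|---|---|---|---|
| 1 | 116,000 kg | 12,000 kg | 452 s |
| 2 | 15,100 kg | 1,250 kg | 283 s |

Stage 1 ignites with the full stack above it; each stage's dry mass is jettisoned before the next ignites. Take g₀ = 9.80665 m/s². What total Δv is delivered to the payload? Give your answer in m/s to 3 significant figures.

Δv ≈ 11400 m/s

Ignition mass of stage 1 = 116,000+12,000 + 15,100+1,250 + 2,460 = 146,810 kg.
Stage 1: m₀ = 146,810 kg, m_f = 146,810 − 116,000 = 30,810 kg; Δv = 452×9.80665×ln(4.765) = 4432.6×1.5613 ≈ 6921 m/s.
Stage 2: m₀ = 18,810 kg, m_f = 18,810 − 15,100 = 3,710 kg; Δv = 283×9.80665×ln(5.07) = 2775.3×1.6234 ≈ 4505 m/s.
Total Δv = 6921 + 4505 = 11426 m/s.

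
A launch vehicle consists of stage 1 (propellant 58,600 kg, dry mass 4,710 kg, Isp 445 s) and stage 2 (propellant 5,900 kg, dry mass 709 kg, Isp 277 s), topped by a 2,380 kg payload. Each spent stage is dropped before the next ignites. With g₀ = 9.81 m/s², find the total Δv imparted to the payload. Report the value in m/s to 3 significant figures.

Ignition mass of stage 1 = 58,600+4,710 + 5,900+709 + 2,380 = 72,299 kg.
Stage 1: m₀ = 72,299 kg, m_f = 72,299 − 58,600 = 13,699 kg; Δv = 445×9.81×ln(5.278) = 4365.4×1.6635 ≈ 7262 m/s.
Stage 2: m₀ = 8,989 kg, m_f = 8,989 − 5,900 = 3,089 kg; Δv = 277×9.81×ln(2.91) = 2717.4×1.0682 ≈ 2903 m/s.
Total Δv = 7262 + 2903 = 10165 m/s.

Δv ≈ 10200 m/s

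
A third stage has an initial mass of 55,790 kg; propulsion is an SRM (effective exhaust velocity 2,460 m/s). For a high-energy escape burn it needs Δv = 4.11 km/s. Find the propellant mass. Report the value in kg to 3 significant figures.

propellant mass ≈ 45300 kg

Using Δv = v_e ln(m₀/m_f): m₀/m_f = exp(Δv / v_e) = exp(4110 / 2460.0) = exp(1.6707) = 5.3161.
m_f = 55,790 / 5.3161 = 10,494.5 kg, so propellant = m₀ − m_f = 55,790 − 10,494.5 = 45,295.5 kg.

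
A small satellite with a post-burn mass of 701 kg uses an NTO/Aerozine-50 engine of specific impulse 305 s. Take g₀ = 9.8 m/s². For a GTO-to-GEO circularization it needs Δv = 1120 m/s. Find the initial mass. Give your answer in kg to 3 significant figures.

initial mass ≈ 1020 kg

v_e = Isp · g₀ = 305 × 9.8 = 2989.0 m/s.
By the Tsiolkovsky rocket equation, m₀/m_f = exp(Δv / v_e) = exp(1120 / 2989.0) = exp(0.3747) = 1.4546.
m₀ = m_f × 1.4546 = 701 × 1.4546 = 1,019.67 kg.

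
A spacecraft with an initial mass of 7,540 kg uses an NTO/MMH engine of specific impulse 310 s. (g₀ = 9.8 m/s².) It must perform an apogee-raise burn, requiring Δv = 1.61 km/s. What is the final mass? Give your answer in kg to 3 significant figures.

v_e = Isp · g₀ = 310 × 9.8 = 3038.0 m/s.
From the ideal rocket equation, m₀/m_f = exp(Δv / v_e) = exp(1610 / 3038.0) = exp(0.5300) = 1.6989.
m_f = m₀ / 1.6989 = 7,540 / 1.6989 = 4,438.17 kg.

final mass ≈ 4440 kg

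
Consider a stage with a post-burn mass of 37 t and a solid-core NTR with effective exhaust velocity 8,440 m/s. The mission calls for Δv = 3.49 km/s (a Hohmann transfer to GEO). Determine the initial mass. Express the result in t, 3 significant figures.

By the Tsiolkovsky rocket equation, m₀/m_f = exp(Δv / v_e) = exp(3490 / 8440.0) = exp(0.4135) = 1.5121.
m₀ = m_f × 1.5121 = 37 × 1.5121 = 55.9477 t.

initial mass ≈ 55.9 t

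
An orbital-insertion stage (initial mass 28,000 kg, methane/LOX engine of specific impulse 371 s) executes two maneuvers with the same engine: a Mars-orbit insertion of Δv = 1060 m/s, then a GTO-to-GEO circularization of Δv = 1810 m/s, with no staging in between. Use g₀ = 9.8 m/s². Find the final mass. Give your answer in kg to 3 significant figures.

final mass ≈ 12700 kg

v_e = Isp · g₀ = 371 × 9.8 = 3635.8 m/s.
After the first burn: m = 28000 × exp(−1060/3635.8) = 28000 × 0.74711 = 20,919.1 kg.
After the second burn: m = 20,919.1 × exp(−1810/3635.8) = 20,919.1 × 0.60785 = 12,715.7 kg.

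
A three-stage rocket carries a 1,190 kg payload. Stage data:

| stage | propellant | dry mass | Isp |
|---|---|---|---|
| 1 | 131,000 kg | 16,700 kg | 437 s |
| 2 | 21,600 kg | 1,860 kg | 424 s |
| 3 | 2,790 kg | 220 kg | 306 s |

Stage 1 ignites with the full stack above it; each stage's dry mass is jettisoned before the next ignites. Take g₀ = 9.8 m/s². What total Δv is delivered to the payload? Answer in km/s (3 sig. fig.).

Δv ≈ 15.5 km/s

Ignition mass of stage 1 = 131,000+16,700 + 21,600+1,860 + 2,790+220 + 1,190 = 175,360 kg.
Stage 1: m₀ = 175,360 kg, m_f = 175,360 − 131,000 = 44,360 kg; Δv = 437×9.8×ln(3.953) = 4282.6×1.3745 ≈ 5886 m/s.
Stage 2: m₀ = 27,660 kg, m_f = 27,660 − 21,600 = 6,060 kg; Δv = 424×9.8×ln(4.564) = 4155.2×1.5183 ≈ 6309 m/s.
Stage 3: m₀ = 4,200 kg, m_f = 4,200 − 2,790 = 1,410 kg; Δv = 306×9.8×ln(2.979) = 2998.8×1.0915 ≈ 3273 m/s.
Total Δv = 5886 + 6309 + 3273 = 15468 m/s.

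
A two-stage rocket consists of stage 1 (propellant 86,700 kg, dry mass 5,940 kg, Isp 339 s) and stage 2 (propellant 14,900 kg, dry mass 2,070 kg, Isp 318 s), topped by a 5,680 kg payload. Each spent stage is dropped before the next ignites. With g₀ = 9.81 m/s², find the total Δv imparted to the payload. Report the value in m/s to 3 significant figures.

Δv ≈ 7980 m/s

Ignition mass of stage 1 = 86,700+5,940 + 14,900+2,070 + 5,680 = 115,290 kg.
Stage 1: m₀ = 115,290 kg, m_f = 115,290 − 86,700 = 28,590 kg; Δv = 339×9.81×ln(4.033) = 3325.6×1.3944 ≈ 4637 m/s.
Stage 2: m₀ = 22,650 kg, m_f = 22,650 − 14,900 = 7,750 kg; Δv = 318×9.81×ln(2.923) = 3119.6×1.0725 ≈ 3346 m/s.
Total Δv = 4637 + 3346 = 7983 m/s.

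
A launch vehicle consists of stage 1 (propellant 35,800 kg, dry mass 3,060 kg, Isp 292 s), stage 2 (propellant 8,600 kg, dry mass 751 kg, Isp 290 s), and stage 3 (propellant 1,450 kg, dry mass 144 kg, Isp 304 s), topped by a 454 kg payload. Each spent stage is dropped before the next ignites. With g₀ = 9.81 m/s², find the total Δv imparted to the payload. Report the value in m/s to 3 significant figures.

Δv ≈ 11200 m/s

Ignition mass of stage 1 = 35,800+3,060 + 8,600+751 + 1,450+144 + 454 = 50,259 kg.
Stage 1: m₀ = 50,259 kg, m_f = 50,259 − 35,800 = 14,459 kg; Δv = 292×9.81×ln(3.476) = 2864.5×1.2459 ≈ 3569 m/s.
Stage 2: m₀ = 11,399 kg, m_f = 11,399 − 8,600 = 2,799 kg; Δv = 290×9.81×ln(4.073) = 2844.9×1.4043 ≈ 3995 m/s.
Stage 3: m₀ = 2,048 kg, m_f = 2,048 − 1,450 = 598 kg; Δv = 304×9.81×ln(3.425) = 2982.2×1.2310 ≈ 3671 m/s.
Total Δv = 3569 + 3995 + 3671 = 11235 m/s.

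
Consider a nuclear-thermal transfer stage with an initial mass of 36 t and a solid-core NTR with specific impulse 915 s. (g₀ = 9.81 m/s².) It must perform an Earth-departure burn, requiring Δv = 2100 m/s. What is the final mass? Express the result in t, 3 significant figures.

v_e = Isp · g₀ = 915 × 9.81 = 8976.1 m/s.
Rocket equation: m₀/m_f = exp(Δv / v_e) = exp(2100 / 8976.1) = exp(0.2340) = 1.2636.
m_f = m₀ / 1.2636 = 36 / 1.2636 = 28.49 t.

final mass ≈ 28.5 t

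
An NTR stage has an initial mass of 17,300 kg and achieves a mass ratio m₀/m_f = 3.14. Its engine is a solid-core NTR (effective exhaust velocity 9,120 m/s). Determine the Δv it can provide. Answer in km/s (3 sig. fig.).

Δv = v_e · ln(3.14) = 9120.0 × 1.1442 ≈ 10435.3 m/s.

Δv ≈ 10.4 km/s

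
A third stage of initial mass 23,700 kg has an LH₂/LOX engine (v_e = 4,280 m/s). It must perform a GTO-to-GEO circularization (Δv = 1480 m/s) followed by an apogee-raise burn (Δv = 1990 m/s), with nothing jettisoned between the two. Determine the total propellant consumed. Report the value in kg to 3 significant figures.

After the first burn: m = 23700 × exp(−1480/4280.0) = 23700 × 0.70766 = 16,771.5 kg.
After the second burn: m = 16,771.5 × exp(−1990/4280.0) = 16,771.5 × 0.62816 = 10,535.2 kg.
Total propellant = m₀ − m_final = 23700 − 10,535.2 = 13,164.8 kg.

total propellant consumed ≈ 13200 kg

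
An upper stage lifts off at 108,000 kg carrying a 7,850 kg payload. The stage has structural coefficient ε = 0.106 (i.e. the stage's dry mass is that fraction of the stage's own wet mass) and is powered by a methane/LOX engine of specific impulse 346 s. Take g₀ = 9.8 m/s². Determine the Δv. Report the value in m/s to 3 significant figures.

Stage wet mass = m₀ − payload = 108,000 − 7,850 = 100,150 kg.
Stage dry mass = ε × stage wet mass = 0.106 × 100,150 = 10,615.9 kg.
Burnout mass m_f = stage dry + payload = 10,615.9 + 7,850 = 18,465.9 kg.
v_e = Isp · g₀ = 346 × 9.8 = 3390.8 m/s.
Using Δv = v_e ln(m₀/m_f): Δv = v_e · ln(108,000/18,465.9) = 3390.8 × ln(5.849) = 3390.8 × 1.7662 ≈ 5989 m/s.

Δv ≈ 5990 m/s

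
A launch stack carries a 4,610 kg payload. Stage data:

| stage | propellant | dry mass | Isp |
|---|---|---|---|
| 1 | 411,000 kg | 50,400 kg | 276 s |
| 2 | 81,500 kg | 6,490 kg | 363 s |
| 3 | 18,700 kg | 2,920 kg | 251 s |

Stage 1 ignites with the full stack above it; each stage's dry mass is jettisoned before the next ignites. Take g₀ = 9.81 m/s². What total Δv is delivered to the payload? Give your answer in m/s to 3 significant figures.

Δv ≈ 10900 m/s

Ignition mass of stage 1 = 411,000+50,400 + 81,500+6,490 + 18,700+2,920 + 4,610 = 575,620 kg.
Stage 1: m₀ = 575,620 kg, m_f = 575,620 − 411,000 = 164,620 kg; Δv = 276×9.81×ln(3.497) = 2707.6×1.2518 ≈ 3389 m/s.
Stage 2: m₀ = 114,220 kg, m_f = 114,220 − 81,500 = 32,720 kg; Δv = 363×9.81×ln(3.491) = 3561.0×1.2501 ≈ 4452 m/s.
Stage 3: m₀ = 26,230 kg, m_f = 26,230 − 18,700 = 7,530 kg; Δv = 251×9.81×ln(3.483) = 2462.3×1.2480 ≈ 3073 m/s.
Total Δv = 3389 + 4452 + 3073 = 10914 m/s.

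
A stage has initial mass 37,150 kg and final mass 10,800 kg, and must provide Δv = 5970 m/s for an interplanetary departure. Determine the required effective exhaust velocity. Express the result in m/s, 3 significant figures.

ln(m₀/m_f) = ln(37150/10800) = ln(3.44) = 1.2354.
From the ideal rocket equation, v_e = Δv / ln(m₀/m_f) = 5970 / 1.2354 = 4832.4 m/s.

v_e ≈ 4830 m/s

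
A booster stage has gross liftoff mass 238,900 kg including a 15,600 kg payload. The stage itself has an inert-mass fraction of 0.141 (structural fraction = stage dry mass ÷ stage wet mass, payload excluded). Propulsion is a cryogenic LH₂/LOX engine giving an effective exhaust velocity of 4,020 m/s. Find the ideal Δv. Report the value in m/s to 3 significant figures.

Δv ≈ 6530 m/s

Stage wet mass = m₀ − payload = 238,900 − 15,600 = 223,300 kg.
Stage dry mass = ε × stage wet mass = 0.141 × 223,300 = 31,485.3 kg.
Burnout mass m_f = stage dry + payload = 31,485.3 + 15,600 = 47,085.3 kg.
Δv = v_e · ln(238,900/47,085.3) = 4020.0 × ln(5.074) = 4020.0 × 1.6241 ≈ 6529 m/s.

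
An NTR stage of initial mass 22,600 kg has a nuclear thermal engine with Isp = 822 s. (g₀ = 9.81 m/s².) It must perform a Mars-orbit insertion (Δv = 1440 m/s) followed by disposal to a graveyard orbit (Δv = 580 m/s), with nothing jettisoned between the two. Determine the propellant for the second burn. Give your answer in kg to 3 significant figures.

v_e = Isp · g₀ = 822 × 9.81 = 8063.8 m/s.
After the first burn: m = 22600 × exp(−1440/8063.8) = 22600 × 0.83646 = 18,904 kg.
After the second burn: m = 18,904 × exp(−580/8063.8) = 18,904 × 0.93060 = 17,592.1 kg.
Second-burn propellant = 18,904 − 17,592.1 = 1,311.9 kg.

propellant for the second burn ≈ 1310 kg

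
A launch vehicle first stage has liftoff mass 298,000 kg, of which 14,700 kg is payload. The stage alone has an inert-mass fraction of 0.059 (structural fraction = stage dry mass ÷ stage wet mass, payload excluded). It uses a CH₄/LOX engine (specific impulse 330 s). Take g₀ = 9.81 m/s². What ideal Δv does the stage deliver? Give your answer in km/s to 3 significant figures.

Stage wet mass = m₀ − payload = 298,000 − 14,700 = 283,300 kg.
Stage dry mass = ε × stage wet mass = 0.059 × 283,300 = 16,714.7 kg.
Burnout mass m_f = stage dry + payload = 16,714.7 + 14,700 = 31,414.7 kg.
v_e = Isp · g₀ = 330 × 9.81 = 3237.3 m/s.
By the Tsiolkovsky rocket equation, Δv = v_e · ln(298,000/31,414.7) = 3237.3 × ln(9.486) = 3237.3 × 2.2498 ≈ 7283 m/s.

Δv ≈ 7.28 km/s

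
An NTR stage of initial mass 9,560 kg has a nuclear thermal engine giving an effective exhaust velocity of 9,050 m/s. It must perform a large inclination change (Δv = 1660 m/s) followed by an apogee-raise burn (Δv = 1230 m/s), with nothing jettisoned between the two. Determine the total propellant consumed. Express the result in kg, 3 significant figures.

total propellant consumed ≈ 2610 kg

After the first burn: m = 9560 × exp(−1660/9050.0) = 9560 × 0.83241 = 7,957.84 kg.
After the second burn: m = 7,957.84 × exp(−1230/9050.0) = 7,957.84 × 0.87292 = 6,946.56 kg.
Total propellant = m₀ − m_final = 9560 − 6,946.56 = 2,613.44 kg.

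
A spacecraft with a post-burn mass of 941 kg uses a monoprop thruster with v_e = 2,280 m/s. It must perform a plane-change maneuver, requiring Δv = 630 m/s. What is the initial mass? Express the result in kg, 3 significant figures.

m₀/m_f = exp(Δv / v_e) = exp(630 / 2280.0) = exp(0.2763) = 1.3183.
m₀ = m_f × 1.3183 = 941 × 1.3183 = 1,240.52 kg.

initial mass ≈ 1240 kg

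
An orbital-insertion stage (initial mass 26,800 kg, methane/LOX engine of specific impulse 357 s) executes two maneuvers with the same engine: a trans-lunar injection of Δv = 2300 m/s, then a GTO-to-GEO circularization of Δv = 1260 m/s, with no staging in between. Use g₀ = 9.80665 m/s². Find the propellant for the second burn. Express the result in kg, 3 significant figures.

v_e = Isp · g₀ = 357 × 9.80665 = 3501.0 m/s.
After the first burn: m = 26800 × exp(−2300/3501.0) = 26800 × 0.51842 = 13,893.7 kg.
After the second burn: m = 13,893.7 × exp(−1260/3501.0) = 13,893.7 × 0.69775 = 9,694.33 kg.
Second-burn propellant = 13,893.7 − 9,694.33 = 4,199.37 kg.

propellant for the second burn ≈ 4200 kg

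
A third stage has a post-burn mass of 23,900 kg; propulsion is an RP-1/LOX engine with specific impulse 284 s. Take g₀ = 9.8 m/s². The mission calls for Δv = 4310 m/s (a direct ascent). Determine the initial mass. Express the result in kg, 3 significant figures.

v_e = Isp · g₀ = 284 × 9.8 = 2783.2 m/s.
By the Tsiolkovsky rocket equation, m₀/m_f = exp(Δv / v_e) = exp(4310 / 2783.2) = exp(1.5486) = 4.7048.
m₀ = m_f × 4.7048 = 23,900 × 4.7048 = 112,445 kg.

initial mass ≈ 112000 kg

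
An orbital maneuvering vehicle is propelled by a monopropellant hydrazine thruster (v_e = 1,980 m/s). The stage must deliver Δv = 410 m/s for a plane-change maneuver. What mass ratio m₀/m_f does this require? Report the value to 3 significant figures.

Rocket equation: m₀/m_f = exp(Δv / v_e) = exp(410 / 1980.0) = exp(0.2071) = 1.2301.

mass ratio ≈ 1.23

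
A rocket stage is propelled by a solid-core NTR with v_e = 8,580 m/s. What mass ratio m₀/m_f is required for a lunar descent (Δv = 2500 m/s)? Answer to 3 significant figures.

mass ratio ≈ 1.34

Using Δv = v_e ln(m₀/m_f): m₀/m_f = exp(Δv / v_e) = exp(2500 / 8580.0) = exp(0.2914) = 1.3383.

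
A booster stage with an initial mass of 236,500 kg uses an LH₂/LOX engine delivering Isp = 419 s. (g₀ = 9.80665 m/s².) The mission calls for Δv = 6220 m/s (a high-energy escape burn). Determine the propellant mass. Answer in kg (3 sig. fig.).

v_e = Isp · g₀ = 419 × 9.80665 = 4109.0 m/s.
m₀/m_f = exp(Δv / v_e) = exp(6220 / 4109.0) = exp(1.5138) = 4.5438.
m_f = 236,500 / 4.5438 = 52,048.9 kg, so propellant = m₀ − m_f = 236,500 − 52,048.9 = 184,451.1 kg.

propellant mass ≈ 184000 kg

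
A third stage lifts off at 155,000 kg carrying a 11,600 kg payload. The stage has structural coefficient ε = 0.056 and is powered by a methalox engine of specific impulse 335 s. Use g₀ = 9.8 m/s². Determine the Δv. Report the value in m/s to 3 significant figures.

Δv ≈ 6780 m/s

Stage wet mass = m₀ − payload = 155,000 − 11,600 = 143,400 kg.
Stage dry mass = ε × stage wet mass = 0.056 × 143,400 = 8,030.4 kg.
Burnout mass m_f = stage dry + payload = 8,030.4 + 11,600 = 19,630.4 kg.
v_e = Isp · g₀ = 335 × 9.8 = 3283.0 m/s.
Rocket equation: Δv = v_e · ln(155,000/19,630.4) = 3283.0 × ln(7.896) = 3283.0 × 2.0663 ≈ 6784 m/s.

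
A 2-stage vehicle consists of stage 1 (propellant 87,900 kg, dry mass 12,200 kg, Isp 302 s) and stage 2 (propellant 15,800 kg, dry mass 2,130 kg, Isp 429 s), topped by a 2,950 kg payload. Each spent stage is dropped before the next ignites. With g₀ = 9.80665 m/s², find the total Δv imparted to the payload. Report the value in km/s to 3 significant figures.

Δv ≈ 9.79 km/s

Ignition mass of stage 1 = 87,900+12,200 + 15,800+2,130 + 2,950 = 120,980 kg.
Stage 1: m₀ = 120,980 kg, m_f = 120,980 − 87,900 = 33,080 kg; Δv = 302×9.80665×ln(3.657) = 2961.6×1.2967 ≈ 3840 m/s.
Stage 2: m₀ = 20,880 kg, m_f = 20,880 − 15,800 = 5,080 kg; Δv = 429×9.80665×ln(4.11) = 4207.1×1.4135 ≈ 5947 m/s.
Total Δv = 3840 + 5947 = 9787 m/s.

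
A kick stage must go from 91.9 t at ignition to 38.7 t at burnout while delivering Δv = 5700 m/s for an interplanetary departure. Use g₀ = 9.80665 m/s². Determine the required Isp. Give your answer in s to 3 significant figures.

Isp ≈ 672 s

ln(m₀/m_f) = ln(91900/38700) = ln(2.375) = 0.8649.
v_e = Δv / ln(m₀/m_f) = 5700 / 0.8649 = 6590.7 m/s.
Isp = v_e / g₀ = 6590.7 / 9.80665 = 672.1 s.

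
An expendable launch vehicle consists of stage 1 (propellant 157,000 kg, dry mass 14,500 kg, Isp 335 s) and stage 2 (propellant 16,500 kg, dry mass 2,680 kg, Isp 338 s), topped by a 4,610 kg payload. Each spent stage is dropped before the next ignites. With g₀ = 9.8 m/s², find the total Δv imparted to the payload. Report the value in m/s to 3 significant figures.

Ignition mass of stage 1 = 157,000+14,500 + 16,500+2,680 + 4,610 = 195,290 kg.
Stage 1: m₀ = 195,290 kg, m_f = 195,290 − 157,000 = 38,290 kg; Δv = 335×9.8×ln(5.1) = 3283.0×1.6293 ≈ 5349 m/s.
Stage 2: m₀ = 23,790 kg, m_f = 23,790 − 16,500 = 7,290 kg; Δv = 338×9.8×ln(3.263) = 3312.4×1.1828 ≈ 3918 m/s.
Total Δv = 5349 + 3918 = 9267 m/s.

Δv ≈ 9270 m/s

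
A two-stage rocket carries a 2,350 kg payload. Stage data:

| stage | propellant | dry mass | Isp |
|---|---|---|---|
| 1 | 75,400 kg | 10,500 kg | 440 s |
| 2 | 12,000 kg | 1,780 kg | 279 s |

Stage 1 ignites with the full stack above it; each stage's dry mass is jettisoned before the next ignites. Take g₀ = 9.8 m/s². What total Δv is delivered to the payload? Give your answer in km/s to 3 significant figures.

Ignition mass of stage 1 = 75,400+10,500 + 12,000+1,780 + 2,350 = 102,030 kg.
Stage 1: m₀ = 102,030 kg, m_f = 102,030 − 75,400 = 26,630 kg; Δv = 440×9.8×ln(3.831) = 4312.0×1.3432 ≈ 5792 m/s.
Stage 2: m₀ = 16,130 kg, m_f = 16,130 − 12,000 = 4,130 kg; Δv = 279×9.8×ln(3.906) = 2734.2×1.3624 ≈ 3725 m/s.
Total Δv = 5792 + 3725 = 9517 m/s.

Δv ≈ 9.52 km/s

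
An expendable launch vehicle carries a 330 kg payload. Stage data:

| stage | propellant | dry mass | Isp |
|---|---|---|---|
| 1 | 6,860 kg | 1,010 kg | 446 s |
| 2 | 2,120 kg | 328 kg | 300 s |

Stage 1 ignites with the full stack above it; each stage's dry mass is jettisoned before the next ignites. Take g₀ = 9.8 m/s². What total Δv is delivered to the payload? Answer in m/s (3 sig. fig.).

Ignition mass of stage 1 = 6,860+1,010 + 2,120+328 + 330 = 10,648 kg.
Stage 1: m₀ = 10,648 kg, m_f = 10,648 − 6,860 = 3,788 kg; Δv = 446×9.8×ln(2.811) = 4370.8×1.0335 ≈ 4517 m/s.
Stage 2: m₀ = 2,778 kg, m_f = 2,778 − 2,120 = 658 kg; Δv = 300×9.8×ln(4.222) = 2940.0×1.4403 ≈ 4234 m/s.
Total Δv = 4517 + 4234 = 8751 m/s.

Δv ≈ 8750 m/s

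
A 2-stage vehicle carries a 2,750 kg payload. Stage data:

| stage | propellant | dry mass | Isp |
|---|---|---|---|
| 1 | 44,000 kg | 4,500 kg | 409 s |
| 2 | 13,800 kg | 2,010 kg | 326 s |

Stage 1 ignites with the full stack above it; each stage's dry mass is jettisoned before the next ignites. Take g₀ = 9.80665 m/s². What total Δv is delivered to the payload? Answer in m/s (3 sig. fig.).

Ignition mass of stage 1 = 44,000+4,500 + 13,800+2,010 + 2,750 = 67,060 kg.
Stage 1: m₀ = 67,060 kg, m_f = 67,060 − 44,000 = 23,060 kg; Δv = 409×9.80665×ln(2.908) = 4010.9×1.0675 ≈ 4282 m/s.
Stage 2: m₀ = 18,560 kg, m_f = 18,560 − 13,800 = 4,760 kg; Δv = 326×9.80665×ln(3.899) = 3197.0×1.3608 ≈ 4350 m/s.
Total Δv = 4282 + 4350 = 8632 m/s.

Δv ≈ 8630 m/s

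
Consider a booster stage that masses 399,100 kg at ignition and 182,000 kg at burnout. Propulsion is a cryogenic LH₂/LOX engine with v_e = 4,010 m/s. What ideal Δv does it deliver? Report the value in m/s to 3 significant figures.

Δv ≈ 3150 m/s

From the ideal rocket equation, Δv = v_e · ln(m₀/m_f) = 4010.0 × ln(2.193) = 4010.0 × 0.7852 ≈ 3148.7 m/s.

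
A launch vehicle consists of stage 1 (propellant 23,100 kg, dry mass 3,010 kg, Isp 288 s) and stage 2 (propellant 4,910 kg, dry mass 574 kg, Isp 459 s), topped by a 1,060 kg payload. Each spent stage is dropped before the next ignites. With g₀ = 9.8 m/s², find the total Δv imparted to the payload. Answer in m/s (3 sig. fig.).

Δv ≈ 9710 m/s

Ignition mass of stage 1 = 23,100+3,010 + 4,910+574 + 1,060 = 32,654 kg.
Stage 1: m₀ = 32,654 kg, m_f = 32,654 − 23,100 = 9,554 kg; Δv = 288×9.8×ln(3.418) = 2822.4×1.2290 ≈ 3469 m/s.
Stage 2: m₀ = 6,544 kg, m_f = 6,544 − 4,910 = 1,634 kg; Δv = 459×9.8×ln(4.005) = 4498.2×1.3875 ≈ 6241 m/s.
Total Δv = 3469 + 6241 = 9710 m/s.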